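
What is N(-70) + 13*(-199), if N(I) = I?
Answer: -2657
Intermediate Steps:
N(-70) + 13*(-199) = -70 + 13*(-199) = -70 - 2587 = -2657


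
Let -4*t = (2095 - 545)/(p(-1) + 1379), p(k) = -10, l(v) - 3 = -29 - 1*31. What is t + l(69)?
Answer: -156841/2738 ≈ -57.283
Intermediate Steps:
l(v) = -57 (l(v) = 3 + (-29 - 1*31) = 3 + (-29 - 31) = 3 - 60 = -57)
t = -775/2738 (t = -(2095 - 545)/(4*(-10 + 1379)) = -775/(2*1369) = -¼*1550/1369 = -775/2738 ≈ -0.28305)
t + l(69) = -775/2738 - 57 = -156841/2738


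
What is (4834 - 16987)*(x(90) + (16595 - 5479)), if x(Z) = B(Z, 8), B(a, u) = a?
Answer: -136186518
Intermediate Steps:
x(Z) = Z
(4834 - 16987)*(x(90) + (16595 - 5479)) = (4834 - 16987)*(90 + (16595 - 5479)) = -12153*(90 + 11116) = -12153*11206 = -136186518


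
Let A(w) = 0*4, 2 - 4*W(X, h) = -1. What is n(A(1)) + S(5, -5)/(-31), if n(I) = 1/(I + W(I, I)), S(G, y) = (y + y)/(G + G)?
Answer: 127/93 ≈ 1.3656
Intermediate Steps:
W(X, h) = ¾ (W(X, h) = ½ - ¼*(-1) = ½ + ¼ = ¾)
A(w) = 0
S(G, y) = y/G (S(G, y) = (2*y)/((2*G)) = (2*y)*(1/(2*G)) = y/G)
n(I) = 1/(¾ + I) (n(I) = 1/(I + ¾) = 1/(¾ + I))
n(A(1)) + S(5, -5)/(-31) = 4/(3 + 4*0) + (-5/5)/(-31) = 4/(3 + 0) - (-5)/(31*5) = 4/3 - 1/31*(-1) = 4*(⅓) + 1/31 = 4/3 + 1/31 = 127/93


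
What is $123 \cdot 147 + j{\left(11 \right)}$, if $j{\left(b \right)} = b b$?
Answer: $18202$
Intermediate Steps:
$j{\left(b \right)} = b^{2}$
$123 \cdot 147 + j{\left(11 \right)} = 123 \cdot 147 + 11^{2} = 18081 + 121 = 18202$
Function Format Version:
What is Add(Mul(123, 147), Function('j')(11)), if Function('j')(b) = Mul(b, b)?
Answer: 18202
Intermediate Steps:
Function('j')(b) = Pow(b, 2)
Add(Mul(123, 147), Function('j')(11)) = Add(Mul(123, 147), Pow(11, 2)) = Add(18081, 121) = 18202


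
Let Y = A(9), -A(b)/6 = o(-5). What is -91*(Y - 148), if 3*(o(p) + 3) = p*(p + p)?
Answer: 20930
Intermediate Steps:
o(p) = -3 + 2*p²/3 (o(p) = -3 + (p*(p + p))/3 = -3 + (p*(2*p))/3 = -3 + (2*p²)/3 = -3 + 2*p²/3)
A(b) = -82 (A(b) = -6*(-3 + (⅔)*(-5)²) = -6*(-3 + (⅔)*25) = -6*(-3 + 50/3) = -6*41/3 = -82)
Y = -82
-91*(Y - 148) = -91*(-82 - 148) = -91*(-230) = 20930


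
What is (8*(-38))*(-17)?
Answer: 5168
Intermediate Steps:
(8*(-38))*(-17) = -304*(-17) = 5168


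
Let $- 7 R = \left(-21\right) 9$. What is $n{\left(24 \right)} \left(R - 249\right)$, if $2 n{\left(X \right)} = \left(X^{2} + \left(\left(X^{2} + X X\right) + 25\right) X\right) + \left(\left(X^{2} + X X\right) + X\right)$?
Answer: $-3330000$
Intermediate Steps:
$R = 27$ ($R = - \frac{\left(-21\right) 9}{7} = \left(- \frac{1}{7}\right) \left(-189\right) = 27$)
$n{\left(X \right)} = \frac{X}{2} + \frac{3 X^{2}}{2} + \frac{X \left(25 + 2 X^{2}\right)}{2}$ ($n{\left(X \right)} = \frac{\left(X^{2} + \left(\left(X^{2} + X X\right) + 25\right) X\right) + \left(\left(X^{2} + X X\right) + X\right)}{2} = \frac{\left(X^{2} + \left(\left(X^{2} + X^{2}\right) + 25\right) X\right) + \left(\left(X^{2} + X^{2}\right) + X\right)}{2} = \frac{\left(X^{2} + \left(2 X^{2} + 25\right) X\right) + \left(2 X^{2} + X\right)}{2} = \frac{\left(X^{2} + \left(25 + 2 X^{2}\right) X\right) + \left(X + 2 X^{2}\right)}{2} = \frac{\left(X^{2} + X \left(25 + 2 X^{2}\right)\right) + \left(X + 2 X^{2}\right)}{2} = \frac{X + 3 X^{2} + X \left(25 + 2 X^{2}\right)}{2} = \frac{X}{2} + \frac{3 X^{2}}{2} + \frac{X \left(25 + 2 X^{2}\right)}{2}$)
$n{\left(24 \right)} \left(R - 249\right) = \frac{1}{2} \cdot 24 \left(26 + 2 \cdot 24^{2} + 3 \cdot 24\right) \left(27 - 249\right) = \frac{1}{2} \cdot 24 \left(26 + 2 \cdot 576 + 72\right) \left(-222\right) = \frac{1}{2} \cdot 24 \left(26 + 1152 + 72\right) \left(-222\right) = \frac{1}{2} \cdot 24 \cdot 1250 \left(-222\right) = 15000 \left(-222\right) = -3330000$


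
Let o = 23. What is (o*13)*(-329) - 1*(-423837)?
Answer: 325466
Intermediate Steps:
(o*13)*(-329) - 1*(-423837) = (23*13)*(-329) - 1*(-423837) = 299*(-329) + 423837 = -98371 + 423837 = 325466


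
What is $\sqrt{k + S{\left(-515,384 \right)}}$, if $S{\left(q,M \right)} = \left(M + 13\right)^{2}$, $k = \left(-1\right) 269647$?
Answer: $i \sqrt{112038} \approx 334.72 i$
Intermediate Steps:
$k = -269647$
$S{\left(q,M \right)} = \left(13 + M\right)^{2}$
$\sqrt{k + S{\left(-515,384 \right)}} = \sqrt{-269647 + \left(13 + 384\right)^{2}} = \sqrt{-269647 + 397^{2}} = \sqrt{-269647 + 157609} = \sqrt{-112038} = i \sqrt{112038}$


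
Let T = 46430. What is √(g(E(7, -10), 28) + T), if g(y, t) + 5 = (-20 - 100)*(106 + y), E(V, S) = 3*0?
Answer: 3*√3745 ≈ 183.59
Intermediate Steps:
E(V, S) = 0
g(y, t) = -12725 - 120*y (g(y, t) = -5 + (-20 - 100)*(106 + y) = -5 - 120*(106 + y) = -5 + (-12720 - 120*y) = -12725 - 120*y)
√(g(E(7, -10), 28) + T) = √((-12725 - 120*0) + 46430) = √((-12725 + 0) + 46430) = √(-12725 + 46430) = √33705 = 3*√3745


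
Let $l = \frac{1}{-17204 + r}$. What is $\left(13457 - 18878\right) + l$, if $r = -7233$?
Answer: $- \frac{132472978}{24437} \approx -5421.0$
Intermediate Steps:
$l = - \frac{1}{24437}$ ($l = \frac{1}{-17204 - 7233} = \frac{1}{-24437} = - \frac{1}{24437} \approx -4.0922 \cdot 10^{-5}$)
$\left(13457 - 18878\right) + l = \left(13457 - 18878\right) - \frac{1}{24437} = -5421 - \frac{1}{24437} = - \frac{132472978}{24437}$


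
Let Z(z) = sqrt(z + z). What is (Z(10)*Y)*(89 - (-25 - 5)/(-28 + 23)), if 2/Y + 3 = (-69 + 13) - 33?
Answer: -83*sqrt(5)/23 ≈ -8.0693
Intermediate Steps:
Y = -1/46 (Y = 2/(-3 + ((-69 + 13) - 33)) = 2/(-3 + (-56 - 33)) = 2/(-3 - 89) = 2/(-92) = 2*(-1/92) = -1/46 ≈ -0.021739)
Z(z) = sqrt(2)*sqrt(z) (Z(z) = sqrt(2*z) = sqrt(2)*sqrt(z))
(Z(10)*Y)*(89 - (-25 - 5)/(-28 + 23)) = ((sqrt(2)*sqrt(10))*(-1/46))*(89 - (-25 - 5)/(-28 + 23)) = ((2*sqrt(5))*(-1/46))*(89 - (-30)/(-5)) = (-sqrt(5)/23)*(89 - (-30)*(-1)/5) = (-sqrt(5)/23)*(89 - 1*6) = (-sqrt(5)/23)*(89 - 6) = -sqrt(5)/23*83 = -83*sqrt(5)/23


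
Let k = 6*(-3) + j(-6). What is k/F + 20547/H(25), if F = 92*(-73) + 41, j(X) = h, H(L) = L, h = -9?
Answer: 1828692/2225 ≈ 821.88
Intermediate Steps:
j(X) = -9
F = -6675 (F = -6716 + 41 = -6675)
k = -27 (k = 6*(-3) - 9 = -18 - 9 = -27)
k/F + 20547/H(25) = -27/(-6675) + 20547/25 = -27*(-1/6675) + 20547*(1/25) = 9/2225 + 20547/25 = 1828692/2225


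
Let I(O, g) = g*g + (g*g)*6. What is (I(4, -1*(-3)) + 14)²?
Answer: 5929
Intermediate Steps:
I(O, g) = 7*g² (I(O, g) = g² + g²*6 = g² + 6*g² = 7*g²)
(I(4, -1*(-3)) + 14)² = (7*(-1*(-3))² + 14)² = (7*3² + 14)² = (7*9 + 14)² = (63 + 14)² = 77² = 5929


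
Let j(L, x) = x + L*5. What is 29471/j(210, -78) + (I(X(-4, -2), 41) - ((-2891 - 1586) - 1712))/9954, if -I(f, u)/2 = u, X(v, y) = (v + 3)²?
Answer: 16627241/537516 ≈ 30.933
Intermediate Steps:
j(L, x) = x + 5*L
X(v, y) = (3 + v)²
I(f, u) = -2*u
29471/j(210, -78) + (I(X(-4, -2), 41) - ((-2891 - 1586) - 1712))/9954 = 29471/(-78 + 5*210) + (-2*41 - ((-2891 - 1586) - 1712))/9954 = 29471/(-78 + 1050) + (-82 - (-4477 - 1712))*(1/9954) = 29471/972 + (-82 - 1*(-6189))*(1/9954) = 29471*(1/972) + (-82 + 6189)*(1/9954) = 29471/972 + 6107*(1/9954) = 29471/972 + 6107/9954 = 16627241/537516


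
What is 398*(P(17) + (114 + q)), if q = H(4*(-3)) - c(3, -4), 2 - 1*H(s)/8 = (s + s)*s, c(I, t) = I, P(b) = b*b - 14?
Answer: -756996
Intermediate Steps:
P(b) = -14 + b² (P(b) = b² - 14 = -14 + b²)
H(s) = 16 - 16*s² (H(s) = 16 - 8*(s + s)*s = 16 - 8*2*s*s = 16 - 16*s²)
q = -2291 (q = (16 - 16*(4*(-3))²) - 1*3 = (16 - 16*(-12)²) - 3 = (16 - 16*144) - 3 = (16 - 2304) - 3 = -2288 - 3 = -2291)
398*(P(17) + (114 + q)) = 398*((-14 + 17²) + (114 - 2291)) = 398*((-14 + 289) - 2177) = 398*(275 - 2177) = 398*(-1902) = -756996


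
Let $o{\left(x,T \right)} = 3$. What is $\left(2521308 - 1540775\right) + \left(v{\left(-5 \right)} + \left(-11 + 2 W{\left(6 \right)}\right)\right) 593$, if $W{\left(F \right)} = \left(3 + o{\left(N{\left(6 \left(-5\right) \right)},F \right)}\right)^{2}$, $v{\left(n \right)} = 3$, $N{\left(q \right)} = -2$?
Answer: $1018485$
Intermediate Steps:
$W{\left(F \right)} = 36$ ($W{\left(F \right)} = \left(3 + 3\right)^{2} = 6^{2} = 36$)
$\left(2521308 - 1540775\right) + \left(v{\left(-5 \right)} + \left(-11 + 2 W{\left(6 \right)}\right)\right) 593 = \left(2521308 - 1540775\right) + \left(3 + \left(-11 + 2 \cdot 36\right)\right) 593 = 980533 + \left(3 + \left(-11 + 72\right)\right) 593 = 980533 + \left(3 + 61\right) 593 = 980533 + 64 \cdot 593 = 980533 + 37952 = 1018485$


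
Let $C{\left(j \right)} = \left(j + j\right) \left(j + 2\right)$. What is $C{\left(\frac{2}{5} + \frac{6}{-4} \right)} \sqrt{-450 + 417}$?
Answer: $- \frac{99 i \sqrt{33}}{50} \approx - 11.374 i$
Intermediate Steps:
$C{\left(j \right)} = 2 j \left(2 + j\right)$
$C{\left(\frac{2}{5} + \frac{6}{-4} \right)} \sqrt{-450 + 417} = 2 \left(\frac{2}{5} + \frac{6}{-4}\right) \left(2 + \left(\frac{2}{5} + \frac{6}{-4}\right)\right) \sqrt{-450 + 417} = 2 \left(2 \cdot \frac{1}{5} + 6 \left(- \frac{1}{4}\right)\right) \left(2 + \left(2 \cdot \frac{1}{5} + 6 \left(- \frac{1}{4}\right)\right)\right) \sqrt{-33} = 2 \left(\frac{2}{5} - \frac{3}{2}\right) \left(2 + \left(\frac{2}{5} - \frac{3}{2}\right)\right) i \sqrt{33} = 2 \left(- \frac{11}{10}\right) \left(2 - \frac{11}{10}\right) i \sqrt{33} = 2 \left(- \frac{11}{10}\right) \frac{9}{10} i \sqrt{33} = - \frac{99 i \sqrt{33}}{50}$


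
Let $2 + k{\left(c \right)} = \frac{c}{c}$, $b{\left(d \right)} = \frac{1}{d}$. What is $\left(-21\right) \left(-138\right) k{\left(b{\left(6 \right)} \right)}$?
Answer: $-2898$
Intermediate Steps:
$k{\left(c \right)} = -1$ ($k{\left(c \right)} = -2 + \frac{c}{c} = -2 + 1 = -1$)
$\left(-21\right) \left(-138\right) k{\left(b{\left(6 \right)} \right)} = \left(-21\right) \left(-138\right) \left(-1\right) = 2898 \left(-1\right) = -2898$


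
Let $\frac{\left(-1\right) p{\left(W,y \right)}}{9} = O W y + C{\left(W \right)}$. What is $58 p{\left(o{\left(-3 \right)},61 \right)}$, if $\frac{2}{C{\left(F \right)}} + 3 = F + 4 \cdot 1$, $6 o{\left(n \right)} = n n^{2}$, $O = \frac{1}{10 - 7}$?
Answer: $\frac{336429}{7} \approx 48061.0$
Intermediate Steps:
$O = \frac{1}{3} \approx 0.33333$
$o{\left(n \right)} = \frac{n^{3}}{6}$ ($o{\left(n \right)} = \frac{n n^{2}}{6} = \frac{n^{3}}{6}$)
$C{\left(F \right)} = \frac{2}{1 + F}$ ($C{\left(F \right)} = \frac{2}{-3 + \left(F + 4 \cdot 1\right)} = \frac{2}{-3 + \left(F + 4\right)} = \frac{2}{-3 + \left(4 + F\right)} = \frac{2}{1 + F}$)
$p{\left(W,y \right)} = - \frac{18}{1 + W} - 3 W y$ ($p{\left(W,y \right)} = - 9 \left(\frac{W}{3} y + \frac{2}{1 + W}\right) = - 9 \left(\frac{W y}{3} + \frac{2}{1 + W}\right) = - 9 \left(\frac{2}{1 + W} + \frac{W y}{3}\right) = - \frac{18}{1 + W} - 3 W y$)
$58 p{\left(o{\left(-3 \right)},61 \right)} = 58 \frac{3 \left(-6 - \frac{\left(-3\right)^{3}}{6} \cdot 61 \left(1 + \frac{\left(-3\right)^{3}}{6}\right)\right)}{1 + \frac{\left(-3\right)^{3}}{6}} = 58 \frac{3 \left(-6 - \frac{1}{6} \left(-27\right) 61 \left(1 + \frac{1}{6} \left(-27\right)\right)\right)}{1 + \frac{1}{6} \left(-27\right)} = 58 \frac{3 \left(-6 - \left(- \frac{9}{2}\right) 61 \left(1 - \frac{9}{2}\right)\right)}{1 - \frac{9}{2}} = 58 \frac{3 \left(-6 - \left(- \frac{9}{2}\right) 61 \left(- \frac{7}{2}\right)\right)}{- \frac{7}{2}} = 58 \cdot 3 \left(- \frac{2}{7}\right) \left(-6 - \frac{3843}{4}\right) = 58 \cdot 3 \left(- \frac{2}{7}\right) \left(- \frac{3867}{4}\right) = 58 \cdot \frac{11601}{14} = \frac{336429}{7}$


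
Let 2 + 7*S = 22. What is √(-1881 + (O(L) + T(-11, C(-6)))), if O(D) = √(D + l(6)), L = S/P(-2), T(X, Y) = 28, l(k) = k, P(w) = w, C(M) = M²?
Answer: √(-90797 + 28*√14)/7 ≈ 43.022*I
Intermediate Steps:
S = 20/7 (S = -2/7 + (⅐)*22 = -2/7 + 22/7 = 20/7 ≈ 2.8571)
L = -10/7 (L = (20/7)/(-2) = (20/7)*(-½) = -10/7 ≈ -1.4286)
O(D) = √(6 + D) (O(D) = √(D + 6) = √(6 + D))
√(-1881 + (O(L) + T(-11, C(-6)))) = √(-1881 + (√(6 - 10/7) + 28)) = √(-1881 + (√(32/7) + 28)) = √(-1881 + (4*√14/7 + 28)) = √(-1881 + (28 + 4*√14/7)) = √(-1853 + 4*√14/7)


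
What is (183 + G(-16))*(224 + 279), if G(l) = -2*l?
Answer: 108145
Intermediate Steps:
(183 + G(-16))*(224 + 279) = (183 - 2*(-16))*(224 + 279) = (183 + 32)*503 = 215*503 = 108145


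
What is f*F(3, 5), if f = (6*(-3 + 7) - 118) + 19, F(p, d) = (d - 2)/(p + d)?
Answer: -225/8 ≈ -28.125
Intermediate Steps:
F(p, d) = (-2 + d)/(d + p)
f = -75 (f = (6*4 - 118) + 19 = (24 - 118) + 19 = -94 + 19 = -75)
f*F(3, 5) = -75*(-2 + 5)/(5 + 3) = -75*3/8 = -225/8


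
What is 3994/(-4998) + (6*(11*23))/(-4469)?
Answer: -12718075/11168031 ≈ -1.1388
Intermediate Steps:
3994/(-4998) + (6*(11*23))/(-4469) = 3994*(-1/4998) + (6*253)*(-1/4469) = -1997/2499 + 1518*(-1/4469) = -1997/2499 - 1518/4469 = -12718075/11168031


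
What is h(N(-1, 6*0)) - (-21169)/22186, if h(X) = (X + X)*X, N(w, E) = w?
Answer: 65541/22186 ≈ 2.9542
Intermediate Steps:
h(X) = 2*X**2 (h(X) = (2*X)*X = 2*X**2)
h(N(-1, 6*0)) - (-21169)/22186 = 2*(-1)**2 - (-21169)/22186 = 2*1 - (-21169)/22186 = 2 - 1*(-21169/22186) = 2 + 21169/22186 = 65541/22186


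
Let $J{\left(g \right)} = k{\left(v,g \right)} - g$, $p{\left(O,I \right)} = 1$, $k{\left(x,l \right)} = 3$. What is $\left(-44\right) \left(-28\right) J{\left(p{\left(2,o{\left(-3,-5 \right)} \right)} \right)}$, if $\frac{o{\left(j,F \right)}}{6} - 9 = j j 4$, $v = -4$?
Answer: $2464$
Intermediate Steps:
$o{\left(j,F \right)} = 54 + 24 j^{2}$ ($o{\left(j,F \right)} = 54 + 6 j j 4 = 54 + 6 j^{2} \cdot 4 = 54 + 6 \cdot 4 j^{2} = 54 + 24 j^{2}$)
$J{\left(g \right)} = 3 - g$
$\left(-44\right) \left(-28\right) J{\left(p{\left(2,o{\left(-3,-5 \right)} \right)} \right)} = \left(-44\right) \left(-28\right) \left(3 - 1\right) = 1232 \left(3 - 1\right) = 1232 \cdot 2 = 2464$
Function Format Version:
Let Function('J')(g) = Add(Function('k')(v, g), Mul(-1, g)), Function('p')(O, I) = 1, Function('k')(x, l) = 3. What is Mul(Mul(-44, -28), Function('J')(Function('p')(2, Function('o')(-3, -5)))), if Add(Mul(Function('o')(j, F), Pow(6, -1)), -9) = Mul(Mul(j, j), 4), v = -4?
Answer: 2464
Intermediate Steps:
Function('o')(j, F) = Add(54, Mul(24, Pow(j, 2))) (Function('o')(j, F) = Add(54, Mul(6, Mul(Mul(j, j), 4))) = Add(54, Mul(6, Mul(Pow(j, 2), 4))) = Add(54, Mul(6, Mul(4, Pow(j, 2)))) = Add(54, Mul(24, Pow(j, 2))))
Function('J')(g) = Add(3, Mul(-1, g))
Mul(Mul(-44, -28), Function('J')(Function('p')(2, Function('o')(-3, -5)))) = Mul(Mul(-44, -28), Add(3, Mul(-1, 1))) = Mul(1232, Add(3, -1)) = Mul(1232, 2) = 2464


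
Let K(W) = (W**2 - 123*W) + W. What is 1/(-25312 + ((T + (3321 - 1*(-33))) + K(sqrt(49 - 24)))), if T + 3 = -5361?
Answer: -1/27907 ≈ -3.5833e-5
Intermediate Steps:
T = -5364 (T = -3 - 5361 = -5364)
K(W) = W**2 - 122*W
1/(-25312 + ((T + (3321 - 1*(-33))) + K(sqrt(49 - 24)))) = 1/(-25312 + ((-5364 + (3321 - 1*(-33))) + sqrt(49 - 24)*(-122 + sqrt(49 - 24)))) = 1/(-25312 + ((-5364 + (3321 + 33)) + sqrt(25)*(-122 + sqrt(25)))) = 1/(-25312 + ((-5364 + 3354) + 5*(-122 + 5))) = 1/(-25312 + (-2010 + 5*(-117))) = 1/(-25312 + (-2010 - 585)) = 1/(-25312 - 2595) = 1/(-27907) = -1/27907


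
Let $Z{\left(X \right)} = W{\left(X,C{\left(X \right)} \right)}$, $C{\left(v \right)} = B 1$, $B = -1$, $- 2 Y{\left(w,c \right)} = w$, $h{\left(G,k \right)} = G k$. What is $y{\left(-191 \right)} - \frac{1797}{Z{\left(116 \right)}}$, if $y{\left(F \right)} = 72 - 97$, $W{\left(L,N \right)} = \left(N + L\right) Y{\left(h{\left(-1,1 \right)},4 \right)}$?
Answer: $- \frac{6469}{115} \approx -56.252$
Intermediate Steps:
$Y{\left(w,c \right)} = - \frac{w}{2}$
$C{\left(v \right)} = -1$ ($C{\left(v \right)} = \left(-1\right) 1 = -1$)
$W{\left(L,N \right)} = \frac{L}{2} + \frac{N}{2}$ ($W{\left(L,N \right)} = \left(N + L\right) \left(- \frac{\left(-1\right) 1}{2}\right) = \left(L + N\right) \left(\left(- \frac{1}{2}\right) \left(-1\right)\right) = \left(L + N\right) \frac{1}{2} = \frac{L}{2} + \frac{N}{2}$)
$Z{\left(X \right)} = - \frac{1}{2} + \frac{X}{2}$ ($Z{\left(X \right)} = \frac{X}{2} + \frac{1}{2} \left(-1\right) = \frac{X}{2} - \frac{1}{2} = - \frac{1}{2} + \frac{X}{2}$)
$y{\left(F \right)} = -25$
$y{\left(-191 \right)} - \frac{1797}{Z{\left(116 \right)}} = -25 - \frac{1797}{- \frac{1}{2} + \frac{1}{2} \cdot 116} = -25 - \frac{1797}{- \frac{1}{2} + 58} = -25 - \frac{1797}{\frac{115}{2}} = -25 - \frac{3594}{115} = - \frac{6469}{115}$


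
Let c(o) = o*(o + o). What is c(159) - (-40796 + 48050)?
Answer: 43308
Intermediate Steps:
c(o) = 2*o**2 (c(o) = o*(2*o) = 2*o**2)
c(159) - (-40796 + 48050) = 2*159**2 - (-40796 + 48050) = 2*25281 - 1*7254 = 50562 - 7254 = 43308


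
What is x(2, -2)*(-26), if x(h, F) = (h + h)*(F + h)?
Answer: 0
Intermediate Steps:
x(h, F) = 2*h*(F + h) (x(h, F) = (2*h)*(F + h) = 2*h*(F + h))
x(2, -2)*(-26) = (2*2*(-2 + 2))*(-26) = (2*2*0)*(-26) = 0*(-26) = 0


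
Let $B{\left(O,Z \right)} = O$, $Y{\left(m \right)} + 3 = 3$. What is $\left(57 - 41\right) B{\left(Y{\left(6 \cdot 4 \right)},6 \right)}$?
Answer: $0$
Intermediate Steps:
$Y{\left(m \right)} = 0$ ($Y{\left(m \right)} = -3 + 3 = 0$)
$\left(57 - 41\right) B{\left(Y{\left(6 \cdot 4 \right)},6 \right)} = \left(57 - 41\right) 0 = 16 \cdot 0 = 0$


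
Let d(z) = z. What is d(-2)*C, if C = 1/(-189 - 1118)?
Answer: 2/1307 ≈ 0.0015302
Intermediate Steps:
C = -1/1307 (C = 1/(-1307) = -1/1307 ≈ -0.00076511)
d(-2)*C = -2*(-1/1307) = 2/1307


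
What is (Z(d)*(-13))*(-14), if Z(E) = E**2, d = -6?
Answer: 6552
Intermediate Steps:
(Z(d)*(-13))*(-14) = ((-6)**2*(-13))*(-14) = (36*(-13))*(-14) = -468*(-14) = 6552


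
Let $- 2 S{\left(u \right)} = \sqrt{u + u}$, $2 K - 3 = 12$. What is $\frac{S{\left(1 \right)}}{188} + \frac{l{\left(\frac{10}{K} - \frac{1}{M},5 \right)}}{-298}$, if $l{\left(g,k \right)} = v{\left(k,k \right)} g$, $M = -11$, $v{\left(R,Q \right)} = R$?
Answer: $- \frac{235}{9834} - \frac{\sqrt{2}}{376} \approx -0.027658$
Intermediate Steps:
$K = \frac{15}{2}$ ($K = \frac{3}{2} + \frac{1}{2} \cdot 12 = \frac{3}{2} + 6 = \frac{15}{2} \approx 7.5$)
$S{\left(u \right)} = - \frac{\sqrt{2} \sqrt{u}}{2}$ ($S{\left(u \right)} = - \frac{\sqrt{u + u}}{2} = - \frac{\sqrt{2 u}}{2} = - \frac{\sqrt{2} \sqrt{u}}{2}$)
$l{\left(g,k \right)} = g k$ ($l{\left(g,k \right)} = k g = g k$)
$\frac{S{\left(1 \right)}}{188} + \frac{l{\left(\frac{10}{K} - \frac{1}{M},5 \right)}}{-298} = \frac{\left(- \frac{1}{2}\right) \sqrt{2} \sqrt{1}}{188} + \frac{\left(\frac{10}{\frac{15}{2}} - \frac{1}{-11}\right) 5}{-298} = \left(- \frac{1}{2}\right) \sqrt{2} \cdot 1 \cdot \frac{1}{188} + \left(10 \cdot \frac{2}{15} - - \frac{1}{11}\right) 5 \left(- \frac{1}{298}\right) = - \frac{\sqrt{2}}{2} \cdot \frac{1}{188} + \left(\frac{4}{3} + \frac{1}{11}\right) 5 \left(- \frac{1}{298}\right) = - \frac{\sqrt{2}}{376} + \frac{47}{33} \cdot 5 \left(- \frac{1}{298}\right) = - \frac{\sqrt{2}}{376} + \frac{235}{33} \left(- \frac{1}{298}\right) = - \frac{\sqrt{2}}{376} - \frac{235}{9834} = - \frac{235}{9834} - \frac{\sqrt{2}}{376}$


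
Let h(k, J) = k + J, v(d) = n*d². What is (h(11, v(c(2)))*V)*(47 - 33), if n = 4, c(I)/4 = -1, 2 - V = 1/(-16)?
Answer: 17325/8 ≈ 2165.6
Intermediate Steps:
V = 33/16 (V = 2 - 1/(-16) = 2 - 1*(-1/16) = 2 + 1/16 = 33/16 ≈ 2.0625)
c(I) = -4 (c(I) = 4*(-1) = -4)
v(d) = 4*d²
h(k, J) = J + k
(h(11, v(c(2)))*V)*(47 - 33) = ((4*(-4)² + 11)*(33/16))*(47 - 33) = ((4*16 + 11)*(33/16))*14 = ((64 + 11)*(33/16))*14 = (75*(33/16))*14 = (2475/16)*14 = 17325/8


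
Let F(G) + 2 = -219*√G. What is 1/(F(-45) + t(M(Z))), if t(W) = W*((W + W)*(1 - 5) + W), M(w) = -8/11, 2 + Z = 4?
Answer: -5566/2106622743 + 1068793*I*√5/3511037905 ≈ -2.6421e-6 + 0.00068068*I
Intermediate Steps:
Z = 2 (Z = -2 + 4 = 2)
M(w) = -8/11 (M(w) = -8*1/11 = -8/11)
F(G) = -2 - 219*√G
t(W) = -7*W² (t(W) = W*((2*W)*(-4) + W) = W*(-8*W + W) = W*(-7*W) = -7*W²)
1/(F(-45) + t(M(Z))) = 1/((-2 - 657*I*√5) - 7*(-8/11)²) = 1/((-2 - 657*I*√5) - 7*64/121) = 1/((-2 - 657*I*√5) - 448/121) = 1/(-690/121 - 657*I*√5)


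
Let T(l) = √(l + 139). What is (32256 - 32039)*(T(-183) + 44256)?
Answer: 9603552 + 434*I*√11 ≈ 9.6036e+6 + 1439.4*I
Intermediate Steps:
T(l) = √(139 + l)
(32256 - 32039)*(T(-183) + 44256) = (32256 - 32039)*(√(139 - 183) + 44256) = 217*(√(-44) + 44256) = 217*(2*I*√11 + 44256) = 217*(44256 + 2*I*√11) = 9603552 + 434*I*√11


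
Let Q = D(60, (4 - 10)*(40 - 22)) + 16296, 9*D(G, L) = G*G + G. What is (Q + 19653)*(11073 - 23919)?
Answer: -467024894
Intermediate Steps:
D(G, L) = G/9 + G**2/9 (D(G, L) = (G*G + G)/9 = (G**2 + G)/9 = (G + G**2)/9 = G/9 + G**2/9)
Q = 50108/3 (Q = (1/9)*60*(1 + 60) + 16296 = (1/9)*60*61 + 16296 = 1220/3 + 16296 = 50108/3 ≈ 16703.)
(Q + 19653)*(11073 - 23919) = (50108/3 + 19653)*(11073 - 23919) = (109067/3)*(-12846) = -467024894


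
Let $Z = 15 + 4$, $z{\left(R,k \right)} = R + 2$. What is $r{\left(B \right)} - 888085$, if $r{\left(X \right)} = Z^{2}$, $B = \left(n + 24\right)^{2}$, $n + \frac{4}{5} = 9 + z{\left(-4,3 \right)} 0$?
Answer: $-887724$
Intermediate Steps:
$z{\left(R,k \right)} = 2 + R$
$Z = 19$
$n = \frac{41}{5}$ ($n = - \frac{4}{5} + \left(9 + \left(2 - 4\right) 0\right) = - \frac{4}{5} + \left(9 - 0\right) = - \frac{4}{5} + \left(9 + 0\right) = - \frac{4}{5} + 9 = \frac{41}{5} \approx 8.2$)
$B = \frac{25921}{25}$ ($B = \left(\frac{41}{5} + 24\right)^{2} = \left(\frac{161}{5}\right)^{2} = \frac{25921}{25} \approx 1036.8$)
$r{\left(X \right)} = 361$ ($r{\left(X \right)} = 19^{2} = 361$)
$r{\left(B \right)} - 888085 = 361 - 888085 = -887724$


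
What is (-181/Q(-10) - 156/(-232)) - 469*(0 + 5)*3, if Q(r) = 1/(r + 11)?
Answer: -418489/58 ≈ -7215.3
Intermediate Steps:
Q(r) = 1/(11 + r)
(-181/Q(-10) - 156/(-232)) - 469*(0 + 5)*3 = (-181/(1/(11 - 10)) - 156/(-232)) - 469*(0 + 5)*3 = (-181/(1/1) - 156*(-1/232)) - 2345*3 = (-181/1 + 39/58) - 469*15 = (-181*1 + 39/58) - 7035 = (-181 + 39/58) - 7035 = -10459/58 - 7035 = -418489/58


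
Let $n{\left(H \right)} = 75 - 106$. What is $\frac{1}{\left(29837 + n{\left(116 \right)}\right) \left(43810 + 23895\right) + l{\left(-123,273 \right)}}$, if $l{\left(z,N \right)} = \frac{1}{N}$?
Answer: $\frac{273}{550918157791} \approx 4.9554 \cdot 10^{-10}$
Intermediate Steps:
$n{\left(H \right)} = -31$
$\frac{1}{\left(29837 + n{\left(116 \right)}\right) \left(43810 + 23895\right) + l{\left(-123,273 \right)}} = \frac{1}{\left(29837 - 31\right) \left(43810 + 23895\right) + \frac{1}{273}} = \frac{1}{29806 \cdot 67705 + \frac{1}{273}} = \frac{1}{2018015230 + \frac{1}{273}} = \frac{1}{\frac{550918157791}{273}} = \frac{273}{550918157791}$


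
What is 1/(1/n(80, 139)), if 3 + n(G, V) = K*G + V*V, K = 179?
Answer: 33638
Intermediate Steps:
n(G, V) = -3 + V² + 179*G (n(G, V) = -3 + (179*G + V*V) = -3 + (179*G + V²) = -3 + (V² + 179*G) = -3 + V² + 179*G)
1/(1/n(80, 139)) = 1/(1/(-3 + 139² + 179*80)) = 1/(1/(-3 + 19321 + 14320)) = 1/(1/33638) = 33638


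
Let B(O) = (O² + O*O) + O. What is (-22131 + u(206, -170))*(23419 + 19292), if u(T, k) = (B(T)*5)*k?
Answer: -3089646726441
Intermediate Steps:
B(O) = O + 2*O² (B(O) = (O² + O²) + O = 2*O² + O = O + 2*O²)
u(T, k) = 5*T*k*(1 + 2*T) (u(T, k) = ((T*(1 + 2*T))*5)*k = (5*T*(1 + 2*T))*k = 5*T*k*(1 + 2*T))
(-22131 + u(206, -170))*(23419 + 19292) = (-22131 + 5*206*(-170)*(1 + 2*206))*(23419 + 19292) = (-22131 + 5*206*(-170)*(1 + 412))*42711 = (-22131 + 5*206*(-170)*413)*42711 = (-22131 - 72316300)*42711 = -72338431*42711 = -3089646726441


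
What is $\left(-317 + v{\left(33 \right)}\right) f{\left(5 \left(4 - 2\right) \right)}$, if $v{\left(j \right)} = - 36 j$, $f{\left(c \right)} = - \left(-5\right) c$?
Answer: $-75250$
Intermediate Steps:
$f{\left(c \right)} = 5 c$
$\left(-317 + v{\left(33 \right)}\right) f{\left(5 \left(4 - 2\right) \right)} = \left(-317 - 1188\right) 5 \cdot 5 \left(4 - 2\right) = \left(-317 - 1188\right) 5 \cdot 5 \cdot 2 = - 1505 \cdot 5 \cdot 10 = \left(-1505\right) 50 = -75250$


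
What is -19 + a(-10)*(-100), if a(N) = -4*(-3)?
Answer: -1219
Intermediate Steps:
a(N) = 12
-19 + a(-10)*(-100) = -19 + 12*(-100) = -19 - 1200 = -1219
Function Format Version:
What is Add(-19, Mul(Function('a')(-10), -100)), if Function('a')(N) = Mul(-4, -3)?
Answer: -1219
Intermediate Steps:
Function('a')(N) = 12
Add(-19, Mul(Function('a')(-10), -100)) = Add(-19, Mul(12, -100)) = Add(-19, -1200) = -1219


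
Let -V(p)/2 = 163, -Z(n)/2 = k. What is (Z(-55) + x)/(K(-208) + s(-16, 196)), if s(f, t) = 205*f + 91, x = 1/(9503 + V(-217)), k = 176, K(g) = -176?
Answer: 3230303/30880605 ≈ 0.10461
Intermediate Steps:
Z(n) = -352 (Z(n) = -2*176 = -352)
V(p) = -326 (V(p) = -2*163 = -326)
x = 1/9177 (x = 1/(9503 - 326) = 1/9177 ≈ 0.00010897)
s(f, t) = 91 + 205*f
(Z(-55) + x)/(K(-208) + s(-16, 196)) = (-352 + 1/9177)/(-176 + (91 + 205*(-16))) = -3230303/(9177*(-176 + (91 - 3280))) = -3230303/(9177*(-176 - 3189)) = -3230303/9177/(-3365) = -3230303/9177*(-1/3365) = 3230303/30880605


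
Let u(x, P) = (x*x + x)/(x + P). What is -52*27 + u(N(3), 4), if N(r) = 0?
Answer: -1404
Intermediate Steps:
u(x, P) = (x + x²)/(P + x) (u(x, P) = (x² + x)/(P + x) = (x + x²)/(P + x))
-52*27 + u(N(3), 4) = -52*27 + 0*(1 + 0)/(4 + 0) = -1404 + 0*1/4 = -1404 + 0*(¼)*1 = -1404 + 0 = -1404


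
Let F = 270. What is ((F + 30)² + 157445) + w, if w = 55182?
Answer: 302627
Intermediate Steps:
((F + 30)² + 157445) + w = ((270 + 30)² + 157445) + 55182 = (300² + 157445) + 55182 = (90000 + 157445) + 55182 = 247445 + 55182 = 302627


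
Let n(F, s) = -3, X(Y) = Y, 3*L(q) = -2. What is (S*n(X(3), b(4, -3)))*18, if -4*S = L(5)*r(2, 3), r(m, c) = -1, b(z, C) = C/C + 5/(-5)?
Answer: 9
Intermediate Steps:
L(q) = -⅔ (L(q) = (⅓)*(-2) = -⅔)
b(z, C) = 0 (b(z, C) = 1 + 5*(-⅕) = 1 - 1 = 0)
S = -⅙ (S = -(-1)*(-1)/6 = -¼*⅔ = -⅙ ≈ -0.16667)
(S*n(X(3), b(4, -3)))*18 = -⅙*(-3)*18 = (½)*18 = 9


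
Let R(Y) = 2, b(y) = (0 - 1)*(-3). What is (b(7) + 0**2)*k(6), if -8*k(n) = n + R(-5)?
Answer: -3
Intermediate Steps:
b(y) = 3 (b(y) = -1*(-3) = 3)
k(n) = -1/4 - n/8 (k(n) = -(n + 2)/8 = -(2 + n)/8 = -1/4 - n/8)
(b(7) + 0**2)*k(6) = (3 + 0**2)*(-1/4 - 1/8*6) = (3 + 0)*(-1/4 - 3/4) = 3*(-1) = -3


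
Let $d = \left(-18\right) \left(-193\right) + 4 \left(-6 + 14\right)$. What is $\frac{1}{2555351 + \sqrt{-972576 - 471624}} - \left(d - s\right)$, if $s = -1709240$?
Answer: $\frac{5 \left(- 3425492 \sqrt{14442} + 875333440769 i\right)}{- 2555351 i + 10 \sqrt{14442}} \approx -1.7127 \cdot 10^{6} + 2.3842 \cdot 10^{-7} i$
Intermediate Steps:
$d = 3506$ ($d = 3474 + 4 \cdot 8 = 3474 + 32 = 3506$)
$\frac{1}{2555351 + \sqrt{-972576 - 471624}} - \left(d - s\right) = \frac{1}{2555351 + \sqrt{-972576 - 471624}} - 1712746 = \frac{1}{2555351 + \sqrt{-1444200}} - 1712746 = \frac{1}{2555351 + 10 i \sqrt{14442}} - 1712746 = -1712746 + \frac{1}{2555351 + 10 i \sqrt{14442}}$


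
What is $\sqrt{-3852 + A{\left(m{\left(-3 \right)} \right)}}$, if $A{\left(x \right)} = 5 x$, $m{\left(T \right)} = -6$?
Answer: $i \sqrt{3882} \approx 62.306 i$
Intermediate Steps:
$\sqrt{-3852 + A{\left(m{\left(-3 \right)} \right)}} = \sqrt{-3852 + 5 \left(-6\right)} = \sqrt{-3852 - 30} = \sqrt{-3882} = i \sqrt{3882}$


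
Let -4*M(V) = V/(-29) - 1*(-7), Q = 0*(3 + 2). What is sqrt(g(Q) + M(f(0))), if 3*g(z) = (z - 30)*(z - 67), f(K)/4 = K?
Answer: 9*sqrt(33)/2 ≈ 25.851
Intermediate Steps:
f(K) = 4*K
Q = 0 (Q = 0*5 = 0)
M(V) = -7/4 + V/116 (M(V) = -(V/(-29) - 1*(-7))/4 = -(V*(-1/29) + 7)/4 = -(-V/29 + 7)/4 = -(7 - V/29)/4 = -7/4 + V/116)
g(z) = (-67 + z)*(-30 + z)/3 (g(z) = ((z - 30)*(z - 67))/3 = ((-30 + z)*(-67 + z))/3 = ((-67 + z)*(-30 + z))/3 = (-67 + z)*(-30 + z)/3)
sqrt(g(Q) + M(f(0))) = sqrt((670 - 97/3*0 + (1/3)*0**2) + (-7/4 + (4*0)/116)) = sqrt((670 + 0 + (1/3)*0) + (-7/4 + (1/116)*0)) = sqrt((670 + 0 + 0) + (-7/4 + 0)) = sqrt(670 - 7/4) = sqrt(2673/4) = 9*sqrt(33)/2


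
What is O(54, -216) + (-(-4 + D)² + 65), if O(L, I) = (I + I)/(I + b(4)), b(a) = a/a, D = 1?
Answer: 12472/215 ≈ 58.009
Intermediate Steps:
b(a) = 1
O(L, I) = 2*I/(1 + I) (O(L, I) = (I + I)/(I + 1) = (2*I)/(1 + I) = 2*I/(1 + I))
O(54, -216) + (-(-4 + D)² + 65) = 2*(-216)/(1 - 216) + (-(-4 + 1)² + 65) = 2*(-216)/(-215) + (-1*(-3)² + 65) = 2*(-216)*(-1/215) + (-1*9 + 65) = 432/215 + (-9 + 65) = 432/215 + 56 = 12472/215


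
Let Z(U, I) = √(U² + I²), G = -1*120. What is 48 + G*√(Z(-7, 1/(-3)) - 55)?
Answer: 48 - 40*√(-495 + 3*√442) ≈ 48.0 - 831.32*I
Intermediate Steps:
G = -120
Z(U, I) = √(I² + U²)
48 + G*√(Z(-7, 1/(-3)) - 55) = 48 - 120*√(√((1/(-3))² + (-7)²) - 55) = 48 - 120*√(√((-⅓)² + 49) - 55) = 48 - 120*√(√(⅑ + 49) - 55) = 48 - 120*√(√(442/9) - 55) = 48 - 120*√(√442/3 - 55) = 48 - 120*√(-55 + √442/3)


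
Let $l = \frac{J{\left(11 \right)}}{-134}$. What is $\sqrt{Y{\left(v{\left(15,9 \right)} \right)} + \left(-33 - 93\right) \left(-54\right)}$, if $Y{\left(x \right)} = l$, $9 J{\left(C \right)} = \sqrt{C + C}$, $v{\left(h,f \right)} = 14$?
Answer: $\frac{\sqrt{1099553616 - 134 \sqrt{22}}}{402} \approx 82.486$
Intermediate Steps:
$J{\left(C \right)} = \frac{\sqrt{2} \sqrt{C}}{9}$ ($J{\left(C \right)} = \frac{\sqrt{C + C}}{9} = \frac{\sqrt{2 C}}{9} = \frac{\sqrt{2} \sqrt{C}}{9}$)
$l = - \frac{\sqrt{22}}{1206}$ ($l = \frac{\frac{1}{9} \sqrt{2} \sqrt{11}}{-134} = \frac{\sqrt{22}}{9} \left(- \frac{1}{134}\right) = - \frac{\sqrt{22}}{1206} \approx -0.0038892$)
$Y{\left(x \right)} = - \frac{\sqrt{22}}{1206}$
$\sqrt{Y{\left(v{\left(15,9 \right)} \right)} + \left(-33 - 93\right) \left(-54\right)} = \sqrt{- \frac{\sqrt{22}}{1206} + \left(-33 - 93\right) \left(-54\right)} = \sqrt{- \frac{\sqrt{22}}{1206} - -6804} = \sqrt{- \frac{\sqrt{22}}{1206} + 6804} = \sqrt{6804 - \frac{\sqrt{22}}{1206}}$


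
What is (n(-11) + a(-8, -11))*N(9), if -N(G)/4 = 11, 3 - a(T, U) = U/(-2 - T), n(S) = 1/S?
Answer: -626/3 ≈ -208.67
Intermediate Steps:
a(T, U) = 3 - U/(-2 - T)
N(G) = -44 (N(G) = -4*11 = -44)
(n(-11) + a(-8, -11))*N(9) = (1/(-11) + (6 - 11 + 3*(-8))/(2 - 8))*(-44) = (-1/11 + (6 - 11 - 24)/(-6))*(-44) = (-1/11 - ⅙*(-29))*(-44) = (-1/11 + 29/6)*(-44) = (313/66)*(-44) = -626/3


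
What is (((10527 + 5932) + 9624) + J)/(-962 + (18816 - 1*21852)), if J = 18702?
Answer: -44785/3998 ≈ -11.202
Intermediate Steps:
(((10527 + 5932) + 9624) + J)/(-962 + (18816 - 1*21852)) = (((10527 + 5932) + 9624) + 18702)/(-962 + (18816 - 1*21852)) = ((16459 + 9624) + 18702)/(-962 + (18816 - 21852)) = (26083 + 18702)/(-962 - 3036) = 44785/(-3998) = 44785*(-1/3998) = -44785/3998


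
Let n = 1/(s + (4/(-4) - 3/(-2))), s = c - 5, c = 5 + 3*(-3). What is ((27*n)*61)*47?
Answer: -154818/17 ≈ -9106.9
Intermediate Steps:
c = -4 (c = 5 - 9 = -4)
s = -9 (s = -4 - 5 = -9)
n = -2/17 (n = 1/(-9 + (4/(-4) - 3/(-2))) = 1/(-9 + (4*(-¼) - 3*(-½))) = 1/(-9 + (-1 + 3/2)) = 1/(-9 + ½) = 1/(-17/2) = -2/17 ≈ -0.11765)
((27*n)*61)*47 = ((27*(-2/17))*61)*47 = -54/17*61*47 = -3294/17*47 = -154818/17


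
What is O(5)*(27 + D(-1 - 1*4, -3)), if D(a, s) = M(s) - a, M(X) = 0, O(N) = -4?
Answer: -128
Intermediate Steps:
D(a, s) = -a (D(a, s) = 0 - a = -a)
O(5)*(27 + D(-1 - 1*4, -3)) = -4*(27 - (-1 - 1*4)) = -4*(27 - (-1 - 4)) = -4*(27 - 1*(-5)) = -4*(27 + 5) = -4*32 = -128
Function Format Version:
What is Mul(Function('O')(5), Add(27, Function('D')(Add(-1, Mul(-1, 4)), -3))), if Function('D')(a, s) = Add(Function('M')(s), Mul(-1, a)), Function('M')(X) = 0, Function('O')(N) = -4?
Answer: -128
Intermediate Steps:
Function('D')(a, s) = Mul(-1, a) (Function('D')(a, s) = Add(0, Mul(-1, a)) = Mul(-1, a))
Mul(Function('O')(5), Add(27, Function('D')(Add(-1, Mul(-1, 4)), -3))) = Mul(-4, Add(27, Mul(-1, Add(-1, Mul(-1, 4))))) = Mul(-4, Add(27, Mul(-1, Add(-1, -4)))) = Mul(-4, Add(27, Mul(-1, -5))) = Mul(-4, Add(27, 5)) = Mul(-4, 32) = -128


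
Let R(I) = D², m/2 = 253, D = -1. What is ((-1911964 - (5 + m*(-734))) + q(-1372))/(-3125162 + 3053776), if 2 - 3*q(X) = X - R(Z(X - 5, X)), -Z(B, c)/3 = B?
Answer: 2310160/107079 ≈ 21.574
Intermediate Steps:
m = 506 (m = 2*253 = 506)
Z(B, c) = -3*B
R(I) = 1 (R(I) = (-1)² = 1)
q(X) = 1 - X/3 (q(X) = ⅔ - (X - 1*1)/3 = ⅔ - (X - 1)/3 = ⅔ - (-1 + X)/3 = ⅔ + (⅓ - X/3) = 1 - X/3)
((-1911964 - (5 + m*(-734))) + q(-1372))/(-3125162 + 3053776) = ((-1911964 - (5 + 506*(-734))) + (1 - ⅓*(-1372)))/(-3125162 + 3053776) = ((-1911964 - (5 - 371404)) + (1 + 1372/3))/(-71386) = ((-1911964 - 1*(-371399)) + 1375/3)*(-1/71386) = ((-1911964 + 371399) + 1375/3)*(-1/71386) = (-1540565 + 1375/3)*(-1/71386) = -4620320/3*(-1/71386) = 2310160/107079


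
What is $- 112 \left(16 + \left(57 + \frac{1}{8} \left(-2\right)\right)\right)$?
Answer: $-8148$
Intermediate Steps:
$- 112 \left(16 + \left(57 + \frac{1}{8} \left(-2\right)\right)\right) = - 112 \left(16 + \left(57 - \frac{1}{4}\right)\right) = - 112 \left(16 + \frac{227}{4}\right) = \left(-112\right) \frac{291}{4} = -8148$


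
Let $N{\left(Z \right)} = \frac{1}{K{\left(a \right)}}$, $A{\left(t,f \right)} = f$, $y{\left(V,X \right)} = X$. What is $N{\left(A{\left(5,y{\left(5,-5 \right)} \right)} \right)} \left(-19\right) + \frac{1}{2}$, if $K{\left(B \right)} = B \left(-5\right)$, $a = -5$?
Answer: $- \frac{13}{50} \approx -0.26$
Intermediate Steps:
$K{\left(B \right)} = - 5 B$
$N{\left(Z \right)} = \frac{1}{25}$ ($N{\left(Z \right)} = \frac{1}{\left(-5\right) \left(-5\right)} = \frac{1}{25}$)
$N{\left(A{\left(5,y{\left(5,-5 \right)} \right)} \right)} \left(-19\right) + \frac{1}{2} = \frac{1}{25} \left(-19\right) + \frac{1}{2} = - \frac{19}{25} + \frac{1}{2} = - \frac{13}{50}$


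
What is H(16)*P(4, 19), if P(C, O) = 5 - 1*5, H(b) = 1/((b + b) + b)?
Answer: 0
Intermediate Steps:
H(b) = 1/(3*b) (H(b) = 1/(2*b + b) = 1/(3*b))
P(C, O) = 0 (P(C, O) = 5 - 5 = 0)
H(16)*P(4, 19) = ((1/3)/16)*0 = ((1/3)*(1/16))*0 = (1/48)*0 = 0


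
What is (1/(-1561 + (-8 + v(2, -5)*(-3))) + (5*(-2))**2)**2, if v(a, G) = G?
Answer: 24148849201/2414916 ≈ 9999.9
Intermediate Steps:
(1/(-1561 + (-8 + v(2, -5)*(-3))) + (5*(-2))**2)**2 = (1/(-1561 + (-8 - 5*(-3))) + (5*(-2))**2)**2 = (1/(-1561 + (-8 + 15)) + (-10)**2)**2 = (1/(-1561 + 7) + 100)**2 = (1/(-1554) + 100)**2 = (-1/1554 + 100)**2 = (155399/1554)**2 = 24148849201/2414916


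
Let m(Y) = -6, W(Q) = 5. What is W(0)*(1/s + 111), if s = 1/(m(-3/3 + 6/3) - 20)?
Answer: 425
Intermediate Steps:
s = -1/26 (s = 1/(-6 - 20) = 1/(-26) = -1/26 ≈ -0.038462)
W(0)*(1/s + 111) = 5*(1/(-1/26) + 111) = 5*(-26 + 111) = 5*85 = 425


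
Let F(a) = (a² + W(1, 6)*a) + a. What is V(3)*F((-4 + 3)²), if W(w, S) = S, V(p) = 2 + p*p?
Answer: 88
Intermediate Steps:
V(p) = 2 + p²
F(a) = a² + 7*a (F(a) = (a² + 6*a) + a = a² + 7*a)
V(3)*F((-4 + 3)²) = (2 + 3²)*((-4 + 3)²*(7 + (-4 + 3)²)) = (2 + 9)*((-1)²*(7 + (-1)²)) = 11*(1*(7 + 1)) = 11*(1*8) = 11*8 = 88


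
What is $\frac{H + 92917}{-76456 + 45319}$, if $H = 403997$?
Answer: $- \frac{165638}{10379} \approx -15.959$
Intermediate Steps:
$\frac{H + 92917}{-76456 + 45319} = \frac{403997 + 92917}{-76456 + 45319} = \frac{496914}{-31137} = 496914 \left(- \frac{1}{31137}\right) = - \frac{165638}{10379}$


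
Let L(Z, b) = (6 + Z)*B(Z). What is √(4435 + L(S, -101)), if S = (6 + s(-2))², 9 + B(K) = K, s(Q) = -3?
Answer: √4435 ≈ 66.596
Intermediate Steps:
B(K) = -9 + K
S = 9 (S = (6 - 3)² = 3² = 9)
L(Z, b) = (-9 + Z)*(6 + Z) (L(Z, b) = (6 + Z)*(-9 + Z) = (-9 + Z)*(6 + Z))
√(4435 + L(S, -101)) = √(4435 + (-9 + 9)*(6 + 9)) = √(4435 + 0*15) = √(4435 + 0) = √4435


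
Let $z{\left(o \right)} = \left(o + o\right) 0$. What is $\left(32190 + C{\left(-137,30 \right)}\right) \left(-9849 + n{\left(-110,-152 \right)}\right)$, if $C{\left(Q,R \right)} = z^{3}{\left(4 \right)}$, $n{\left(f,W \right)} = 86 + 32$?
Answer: $-313240890$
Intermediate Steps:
$z{\left(o \right)} = 0$ ($z{\left(o \right)} = 2 o 0 = 0$)
$n{\left(f,W \right)} = 118$
$C{\left(Q,R \right)} = 0$ ($C{\left(Q,R \right)} = 0^{3} = 0$)
$\left(32190 + C{\left(-137,30 \right)}\right) \left(-9849 + n{\left(-110,-152 \right)}\right) = \left(32190 + 0\right) \left(-9849 + 118\right) = 32190 \left(-9731\right) = -313240890$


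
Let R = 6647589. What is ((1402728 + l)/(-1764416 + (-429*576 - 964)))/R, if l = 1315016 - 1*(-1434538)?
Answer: -692047/2229694416846 ≈ -3.1038e-7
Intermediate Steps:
l = 2749554 (l = 1315016 + 1434538 = 2749554)
((1402728 + l)/(-1764416 + (-429*576 - 964)))/R = ((1402728 + 2749554)/(-1764416 + (-429*576 - 964)))/6647589 = (4152282/(-1764416 + (-247104 - 964)))*(1/6647589) = (4152282/(-1764416 - 248068))*(1/6647589) = (4152282/(-2012484))*(1/6647589) = (4152282*(-1/2012484))*(1/6647589) = -692047/335414*1/6647589 = -692047/2229694416846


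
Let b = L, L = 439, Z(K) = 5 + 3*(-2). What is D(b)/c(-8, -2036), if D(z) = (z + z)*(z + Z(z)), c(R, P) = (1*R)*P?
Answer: 96141/4072 ≈ 23.610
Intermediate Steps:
Z(K) = -1 (Z(K) = 5 - 6 = -1)
c(R, P) = P*R (c(R, P) = R*P = P*R)
b = 439
D(z) = 2*z*(-1 + z) (D(z) = (z + z)*(z - 1) = (2*z)*(-1 + z) = 2*z*(-1 + z))
D(b)/c(-8, -2036) = (2*439*(-1 + 439))/((-2036*(-8))) = (2*439*438)/16288 = 384564*(1/16288) = 96141/4072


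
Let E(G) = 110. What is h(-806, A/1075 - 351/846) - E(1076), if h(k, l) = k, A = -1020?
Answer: -916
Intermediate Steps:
h(-806, A/1075 - 351/846) - E(1076) = -806 - 1*110 = -806 - 110 = -916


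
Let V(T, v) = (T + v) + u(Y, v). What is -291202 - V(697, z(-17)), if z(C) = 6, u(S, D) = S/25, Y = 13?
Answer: -7297638/25 ≈ -2.9191e+5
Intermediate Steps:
u(S, D) = S/25 (u(S, D) = S*(1/25) = S/25)
V(T, v) = 13/25 + T + v (V(T, v) = (T + v) + (1/25)*13 = (T + v) + 13/25 = 13/25 + T + v)
-291202 - V(697, z(-17)) = -291202 - (13/25 + 697 + 6) = -291202 - 1*17588/25 = -291202 - 17588/25 = -7297638/25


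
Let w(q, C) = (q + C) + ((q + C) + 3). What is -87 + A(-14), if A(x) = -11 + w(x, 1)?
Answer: -121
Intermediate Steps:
w(q, C) = 3 + 2*C + 2*q (w(q, C) = (C + q) + ((C + q) + 3) = (C + q) + (3 + C + q) = 3 + 2*C + 2*q)
A(x) = -6 + 2*x (A(x) = -11 + (3 + 2*1 + 2*x) = -11 + (3 + 2 + 2*x) = -11 + (5 + 2*x) = -6 + 2*x)
-87 + A(-14) = -87 + (-6 + 2*(-14)) = -87 + (-6 - 28) = -87 - 34 = -121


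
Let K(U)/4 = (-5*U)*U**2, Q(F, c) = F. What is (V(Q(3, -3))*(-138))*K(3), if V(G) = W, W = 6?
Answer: 447120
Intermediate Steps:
V(G) = 6
K(U) = -20*U**3 (K(U) = 4*((-5*U)*U**2) = 4*(-5*U**3) = -20*U**3)
(V(Q(3, -3))*(-138))*K(3) = (6*(-138))*(-20*3**3) = -(-16560)*27 = -828*(-540) = 447120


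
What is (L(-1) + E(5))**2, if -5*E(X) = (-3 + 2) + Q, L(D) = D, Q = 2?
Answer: 36/25 ≈ 1.4400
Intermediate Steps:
E(X) = -1/5 (E(X) = -((-3 + 2) + 2)/5 = -(-1 + 2)/5 = -1/5*1 = -1/5)
(L(-1) + E(5))**2 = (-1 - 1/5)**2 = (-6/5)**2 = 36/25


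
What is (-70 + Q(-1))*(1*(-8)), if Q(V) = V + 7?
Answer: 512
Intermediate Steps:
Q(V) = 7 + V
(-70 + Q(-1))*(1*(-8)) = (-70 + (7 - 1))*(1*(-8)) = (-70 + 6)*(-8) = -64*(-8) = 512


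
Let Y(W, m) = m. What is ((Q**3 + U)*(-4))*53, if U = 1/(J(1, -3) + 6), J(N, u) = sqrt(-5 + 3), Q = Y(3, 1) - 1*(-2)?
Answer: 212*(-27*sqrt(2) + 163*I)/(sqrt(2) - 6*I) ≈ -5757.5 + 7.8898*I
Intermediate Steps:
Q = 3 (Q = 1 - 1*(-2) = 1 + 2 = 3)
J(N, u) = I*sqrt(2) (J(N, u) = sqrt(-2) = I*sqrt(2))
U = 1/(6 + I*sqrt(2)) (U = 1/(I*sqrt(2) + 6) = 1/(6 + I*sqrt(2)) ≈ 0.15789 - 0.037216*I)
((Q**3 + U)*(-4))*53 = ((3**3 + (3/19 - I*sqrt(2)/38))*(-4))*53 = ((27 + (3/19 - I*sqrt(2)/38))*(-4))*53 = ((516/19 - I*sqrt(2)/38)*(-4))*53 = (-2064/19 + 2*I*sqrt(2)/19)*53 = -109392/19 + 106*I*sqrt(2)/19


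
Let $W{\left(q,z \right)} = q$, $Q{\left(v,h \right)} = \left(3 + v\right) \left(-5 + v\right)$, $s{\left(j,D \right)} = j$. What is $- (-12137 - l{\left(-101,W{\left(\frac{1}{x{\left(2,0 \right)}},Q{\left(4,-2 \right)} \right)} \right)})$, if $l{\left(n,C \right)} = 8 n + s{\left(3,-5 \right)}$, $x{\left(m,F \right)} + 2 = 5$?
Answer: $11332$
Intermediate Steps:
$x{\left(m,F \right)} = 3$ ($x{\left(m,F \right)} = -2 + 5 = 3$)
$Q{\left(v,h \right)} = \left(-5 + v\right) \left(3 + v\right)$
$l{\left(n,C \right)} = 3 + 8 n$ ($l{\left(n,C \right)} = 8 n + 3 = 3 + 8 n$)
$- (-12137 - l{\left(-101,W{\left(\frac{1}{x{\left(2,0 \right)}},Q{\left(4,-2 \right)} \right)} \right)}) = - (-12137 - \left(3 + 8 \left(-101\right)\right)) = - (-12137 - \left(3 - 808\right)) = - (-12137 - -805) = - (-12137 + 805) = \left(-1\right) \left(-11332\right) = 11332$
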